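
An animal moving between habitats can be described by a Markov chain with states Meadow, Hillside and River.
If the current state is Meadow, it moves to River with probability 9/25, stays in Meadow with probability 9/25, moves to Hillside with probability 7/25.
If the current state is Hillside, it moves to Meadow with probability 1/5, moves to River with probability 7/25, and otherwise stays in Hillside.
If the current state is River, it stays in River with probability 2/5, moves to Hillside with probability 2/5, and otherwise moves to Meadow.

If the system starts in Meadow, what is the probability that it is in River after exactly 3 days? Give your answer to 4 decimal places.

0.3428

Propagate the distribution vector 3 days from Meadow.
After 0 days: (1.0000, 0.0000, 0.0000)
After 1 day: (0.3600, 0.2800, 0.3600)
After 2 days: (0.2576, 0.3904, 0.3520)
After 3 days: (0.2412, 0.4159, 0.3428)
P(in River after 3 days) = 0.3428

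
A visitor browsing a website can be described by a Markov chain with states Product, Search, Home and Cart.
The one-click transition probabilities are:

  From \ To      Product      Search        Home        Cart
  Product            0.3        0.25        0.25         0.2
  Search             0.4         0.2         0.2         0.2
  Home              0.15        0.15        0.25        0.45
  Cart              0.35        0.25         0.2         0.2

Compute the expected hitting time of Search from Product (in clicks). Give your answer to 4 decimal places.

Let t(s) be the expected number of clicks to first reach Search from state s, with t(Search) = 0. Conditioning on the first click:
t(Product) = 1 + 0.3·t(Product) + 0.25·t(Home) + 0.2·t(Cart)
t(Home) = 1 + 0.15·t(Product) + 0.25·t(Home) + 0.45·t(Cart)
t(Cart) = 1 + 0.35·t(Product) + 0.2·t(Home) + 0.2·t(Cart)
Solving: t(Product) = 4.4190, t(Home) = 4.8554, t(Cart) = 4.3972.
Expected clicks from Product to Search: 4.4190.

4.4190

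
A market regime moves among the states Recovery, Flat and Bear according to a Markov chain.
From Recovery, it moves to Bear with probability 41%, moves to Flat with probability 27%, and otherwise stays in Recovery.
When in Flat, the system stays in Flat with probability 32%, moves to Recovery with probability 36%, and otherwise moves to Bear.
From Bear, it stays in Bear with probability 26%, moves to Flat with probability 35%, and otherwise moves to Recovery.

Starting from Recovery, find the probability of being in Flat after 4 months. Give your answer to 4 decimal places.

Propagate the distribution vector 4 months from Recovery.
After 0 months: (1.0000, 0.0000, 0.0000)
After 1 month: (0.3200, 0.2700, 0.4100)
After 2 months: (0.3595, 0.3163, 0.3242)
After 3 months: (0.3553, 0.3118, 0.3329)
After 4 months: (0.3558, 0.3122, 0.3320)
P(in Flat after 4 months) = 0.3122

0.3122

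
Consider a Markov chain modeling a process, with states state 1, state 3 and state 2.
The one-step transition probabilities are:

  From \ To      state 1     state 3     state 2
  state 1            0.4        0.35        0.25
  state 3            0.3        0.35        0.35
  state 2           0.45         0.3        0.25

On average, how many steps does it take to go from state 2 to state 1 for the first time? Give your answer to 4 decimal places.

Let t(s) be the expected number of steps to first reach state 1 from state s, with t(state 1) = 0. Conditioning on the first step:
t(state 3) = 1 + 0.35·t(state 3) + 0.35·t(state 2)
t(state 2) = 1 + 0.3·t(state 3) + 0.25·t(state 2)
Solving: t(state 3) = 2.8758, t(state 2) = 2.4837.
Expected steps from state 2 to state 1: 2.4837.

2.4837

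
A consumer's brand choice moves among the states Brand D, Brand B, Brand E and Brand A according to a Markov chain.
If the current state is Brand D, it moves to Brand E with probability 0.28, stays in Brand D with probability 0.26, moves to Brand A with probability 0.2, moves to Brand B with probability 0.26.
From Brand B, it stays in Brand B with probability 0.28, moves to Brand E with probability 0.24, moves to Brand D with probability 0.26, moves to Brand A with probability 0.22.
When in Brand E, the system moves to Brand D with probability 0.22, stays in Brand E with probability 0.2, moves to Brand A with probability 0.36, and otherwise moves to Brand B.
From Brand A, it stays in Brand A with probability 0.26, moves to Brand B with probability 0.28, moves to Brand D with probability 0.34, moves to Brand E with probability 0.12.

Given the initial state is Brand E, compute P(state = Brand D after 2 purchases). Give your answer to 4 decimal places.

Propagate the distribution vector 2 purchases from Brand E.
After 0 purchases: (0.0000, 0.0000, 1.0000, 0.0000)
After 1 purchase: (0.2200, 0.2200, 0.2000, 0.3600)
After 2 purchases: (0.2808, 0.2636, 0.1976, 0.2580)
P(in Brand D after 2 purchases) = 0.2808

0.2808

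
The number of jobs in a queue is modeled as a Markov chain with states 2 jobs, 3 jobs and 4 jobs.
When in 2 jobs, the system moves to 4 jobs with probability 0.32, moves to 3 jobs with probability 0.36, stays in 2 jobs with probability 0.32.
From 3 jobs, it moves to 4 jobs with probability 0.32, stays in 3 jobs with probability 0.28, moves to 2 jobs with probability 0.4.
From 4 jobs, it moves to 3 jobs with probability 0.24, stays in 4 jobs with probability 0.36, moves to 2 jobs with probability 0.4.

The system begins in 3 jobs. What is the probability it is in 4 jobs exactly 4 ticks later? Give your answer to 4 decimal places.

Propagate the distribution vector 4 ticks from 3 jobs.
After 0 ticks: (0.0000, 1.0000, 0.0000)
After 1 tick: (0.4000, 0.2800, 0.3200)
After 2 ticks: (0.3680, 0.2992, 0.3328)
After 3 ticks: (0.3706, 0.2961, 0.3333)
After 4 ticks: (0.3704, 0.2963, 0.3333)
P(in 4 jobs after 4 ticks) = 0.3333

0.3333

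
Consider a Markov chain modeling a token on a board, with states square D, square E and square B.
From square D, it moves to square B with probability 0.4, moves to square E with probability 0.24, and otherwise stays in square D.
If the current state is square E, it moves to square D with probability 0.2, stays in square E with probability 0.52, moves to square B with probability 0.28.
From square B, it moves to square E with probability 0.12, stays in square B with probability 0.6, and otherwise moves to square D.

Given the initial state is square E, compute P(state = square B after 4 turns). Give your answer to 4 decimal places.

0.4523

Propagate the distribution vector 4 turns from square E.
After 0 turns: (0.0000, 1.0000, 0.0000)
After 1 turn: (0.2000, 0.5200, 0.2800)
After 2 turns: (0.2544, 0.3520, 0.3936)
After 3 turns: (0.2722, 0.2913, 0.4365)
After 4 turns: (0.2785, 0.2692, 0.4523)
P(in square B after 4 turns) = 0.4523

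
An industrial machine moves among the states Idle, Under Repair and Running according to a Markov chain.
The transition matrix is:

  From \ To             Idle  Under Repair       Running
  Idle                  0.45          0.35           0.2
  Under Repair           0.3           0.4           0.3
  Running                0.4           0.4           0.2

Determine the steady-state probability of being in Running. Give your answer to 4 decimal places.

Let the stationary distribution be π with π = πP and π_1 + π_2 + π_3 = 1.
π_1 = 0.45·π_1 + 0.3·π_2 + 0.4·π_3
π_2 = 0.35·π_1 + 0.4·π_2 + 0.4·π_3
Solving with the normalization constraint gives π = (0.3810, 0.3810, 0.2381).
So the stationary probability of Running is 0.2381.

0.2381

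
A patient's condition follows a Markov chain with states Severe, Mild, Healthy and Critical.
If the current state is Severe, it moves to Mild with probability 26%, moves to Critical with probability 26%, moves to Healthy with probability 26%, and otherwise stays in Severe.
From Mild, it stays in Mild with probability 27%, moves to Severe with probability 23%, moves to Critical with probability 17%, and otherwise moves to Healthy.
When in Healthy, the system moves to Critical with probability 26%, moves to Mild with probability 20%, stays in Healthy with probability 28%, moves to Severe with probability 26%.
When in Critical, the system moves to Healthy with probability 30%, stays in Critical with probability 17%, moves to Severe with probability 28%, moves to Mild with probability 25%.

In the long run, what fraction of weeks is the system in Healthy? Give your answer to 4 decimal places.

Let the stationary distribution be π with π = πP and π_1 + π_2 + π_3 + π_4 = 1.
π_1 = 0.22·π_1 + 0.23·π_2 + 0.26·π_3 + 0.28·π_4
π_2 = 0.26·π_1 + 0.27·π_2 + 0.2·π_3 + 0.25·π_4
π_3 = 0.26·π_1 + 0.33·π_2 + 0.28·π_3 + 0.3·π_4
Solving with the normalization constraint gives π = (0.2472, 0.2427, 0.2916, 0.2185).
So the stationary probability of Healthy is 0.2916.

0.2916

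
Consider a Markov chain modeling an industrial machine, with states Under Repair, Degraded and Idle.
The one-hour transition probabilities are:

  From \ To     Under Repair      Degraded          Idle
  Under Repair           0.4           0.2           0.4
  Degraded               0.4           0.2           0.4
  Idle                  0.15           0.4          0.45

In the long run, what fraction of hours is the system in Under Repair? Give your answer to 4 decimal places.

0.2947

Let the stationary distribution be π with π = πP and π_1 + π_2 + π_3 = 1.
π_1 = 0.4·π_1 + 0.4·π_2 + 0.15·π_3
π_2 = 0.2·π_1 + 0.2·π_2 + 0.4·π_3
Solving with the normalization constraint gives π = (0.2947, 0.2842, 0.4211).
So the stationary probability of Under Repair is 0.2947.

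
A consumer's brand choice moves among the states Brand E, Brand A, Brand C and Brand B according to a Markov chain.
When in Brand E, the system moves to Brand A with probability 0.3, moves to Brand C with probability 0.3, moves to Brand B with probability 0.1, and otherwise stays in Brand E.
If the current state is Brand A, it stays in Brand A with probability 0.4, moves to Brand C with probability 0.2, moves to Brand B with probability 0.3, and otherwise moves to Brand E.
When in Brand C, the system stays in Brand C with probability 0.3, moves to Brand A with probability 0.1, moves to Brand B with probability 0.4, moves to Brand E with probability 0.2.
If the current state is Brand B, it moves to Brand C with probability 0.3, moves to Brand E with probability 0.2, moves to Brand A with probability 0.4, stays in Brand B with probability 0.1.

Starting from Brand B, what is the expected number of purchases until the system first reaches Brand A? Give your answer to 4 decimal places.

3.4749

Let t(s) be the expected number of purchases to first reach Brand A from state s, with t(Brand A) = 0. Conditioning on the first purchase:
t(Brand E) = 1 + 0.3·t(Brand E) + 0.3·t(Brand C) + 0.1·t(Brand B)
t(Brand C) = 1 + 0.2·t(Brand E) + 0.3·t(Brand C) + 0.4·t(Brand B)
t(Brand B) = 1 + 0.2·t(Brand E) + 0.3·t(Brand C) + 0.1·t(Brand B)
Solving: t(Brand E) = 3.8610, t(Brand C) = 4.5174, t(Brand B) = 3.4749.
Expected purchases from Brand B to Brand A: 3.4749.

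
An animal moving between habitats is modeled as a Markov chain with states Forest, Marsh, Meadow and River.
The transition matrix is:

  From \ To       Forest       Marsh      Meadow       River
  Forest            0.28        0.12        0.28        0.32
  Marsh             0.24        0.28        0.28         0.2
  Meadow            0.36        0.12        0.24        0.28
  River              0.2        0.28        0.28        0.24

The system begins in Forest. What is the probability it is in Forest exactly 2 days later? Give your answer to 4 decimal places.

Propagate the distribution vector 2 days from Forest.
After 0 days: (1.0000, 0.0000, 0.0000, 0.0000)
After 1 day: (0.2800, 0.1200, 0.2800, 0.3200)
After 2 days: (0.2720, 0.1904, 0.2688, 0.2688)
P(in Forest after 2 days) = 0.2720

0.2720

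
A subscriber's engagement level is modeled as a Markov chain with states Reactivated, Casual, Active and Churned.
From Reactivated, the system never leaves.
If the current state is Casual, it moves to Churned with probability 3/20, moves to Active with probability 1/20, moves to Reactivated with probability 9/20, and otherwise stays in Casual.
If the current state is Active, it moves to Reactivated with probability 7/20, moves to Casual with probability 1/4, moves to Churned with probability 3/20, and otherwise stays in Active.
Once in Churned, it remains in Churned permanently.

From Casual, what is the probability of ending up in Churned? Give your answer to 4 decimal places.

Let h(s) be the probability of absorption at Churned starting from transient state s. Then h(Churned) = 1 and h(Reactivated) = 0. By first-step analysis:
h(Casual) = 0.45·0 + 0.35·h(Casual) + 0.05·h(Active) + 0.15·1
h(Active) = 0.35·0 + 0.25·h(Casual) + 0.25·h(Active) + 0.15·1
Solving: h(Casual) = 0.2526, h(Active) = 0.2842.
Starting from Casual, the probability is 0.2526.

0.2526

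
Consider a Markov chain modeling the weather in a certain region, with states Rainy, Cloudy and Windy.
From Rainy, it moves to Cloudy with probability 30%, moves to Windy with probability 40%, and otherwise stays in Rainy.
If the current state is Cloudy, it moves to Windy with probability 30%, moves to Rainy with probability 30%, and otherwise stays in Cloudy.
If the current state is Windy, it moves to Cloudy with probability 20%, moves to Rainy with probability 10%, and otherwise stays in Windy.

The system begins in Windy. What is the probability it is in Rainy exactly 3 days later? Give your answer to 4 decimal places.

Propagate the distribution vector 3 days from Windy.
After 0 days: (0.0000, 0.0000, 1.0000)
After 1 day: (0.1000, 0.2000, 0.7000)
After 2 days: (0.1600, 0.2500, 0.5900)
After 3 days: (0.1820, 0.2660, 0.5520)
P(in Rainy after 3 days) = 0.1820

0.1820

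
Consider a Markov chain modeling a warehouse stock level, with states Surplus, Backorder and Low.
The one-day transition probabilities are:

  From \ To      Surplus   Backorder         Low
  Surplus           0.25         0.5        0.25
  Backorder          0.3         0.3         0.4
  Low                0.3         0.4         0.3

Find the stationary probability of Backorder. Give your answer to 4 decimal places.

0.3896

Let the stationary distribution be π with π = πP and π_1 + π_2 + π_3 = 1.
π_1 = 0.25·π_1 + 0.3·π_2 + 0.3·π_3
π_2 = 0.5·π_1 + 0.3·π_2 + 0.4·π_3
Solving with the normalization constraint gives π = (0.2857, 0.3896, 0.3247).
So the stationary probability of Backorder is 0.3896.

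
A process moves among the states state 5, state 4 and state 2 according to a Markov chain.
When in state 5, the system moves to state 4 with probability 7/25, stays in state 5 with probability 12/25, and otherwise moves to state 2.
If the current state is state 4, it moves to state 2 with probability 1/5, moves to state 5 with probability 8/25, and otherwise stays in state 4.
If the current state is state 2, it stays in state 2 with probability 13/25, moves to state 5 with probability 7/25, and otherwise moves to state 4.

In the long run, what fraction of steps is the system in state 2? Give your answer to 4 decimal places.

0.3156

Let the stationary distribution be π with π = πP and π_1 + π_2 + π_3 = 1.
π_1 = 0.48·π_1 + 0.32·π_2 + 0.28·π_3
π_2 = 0.28·π_1 + 0.48·π_2 + 0.2·π_3
Solving with the normalization constraint gives π = (0.3659, 0.3184, 0.3156).
So the stationary probability of state 2 is 0.3156.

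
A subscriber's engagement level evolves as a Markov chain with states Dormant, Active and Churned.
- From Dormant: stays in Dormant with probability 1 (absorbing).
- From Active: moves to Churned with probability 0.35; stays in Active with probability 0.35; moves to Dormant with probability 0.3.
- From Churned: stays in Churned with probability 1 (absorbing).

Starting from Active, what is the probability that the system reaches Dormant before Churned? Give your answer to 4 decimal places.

Let h(s) be the probability of absorption at Dormant starting from transient state s. Then h(Dormant) = 1 and h(Churned) = 0. By first-step analysis:
h(Active) = 0.3·1 + 0.35·h(Active) + 0.35·0
Solving: h(Active) = 0.4615.
Starting from Active, the probability is 0.4615.

0.4615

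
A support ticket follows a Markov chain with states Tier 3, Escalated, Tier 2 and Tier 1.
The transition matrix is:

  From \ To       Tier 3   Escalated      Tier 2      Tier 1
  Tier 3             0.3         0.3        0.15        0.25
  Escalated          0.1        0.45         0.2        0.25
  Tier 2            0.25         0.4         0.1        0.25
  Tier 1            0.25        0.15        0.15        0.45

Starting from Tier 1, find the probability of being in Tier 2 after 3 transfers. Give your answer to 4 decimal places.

Propagate the distribution vector 3 transfers from Tier 1.
After 0 transfers: (0.0000, 0.0000, 0.0000, 1.0000)
After 1 transfer: (0.2500, 0.1500, 0.1500, 0.4500)
After 2 transfers: (0.2400, 0.2700, 0.1500, 0.3400)
After 3 transfers: (0.2215, 0.3045, 0.1560, 0.3180)
P(in Tier 2 after 3 transfers) = 0.1560

0.1560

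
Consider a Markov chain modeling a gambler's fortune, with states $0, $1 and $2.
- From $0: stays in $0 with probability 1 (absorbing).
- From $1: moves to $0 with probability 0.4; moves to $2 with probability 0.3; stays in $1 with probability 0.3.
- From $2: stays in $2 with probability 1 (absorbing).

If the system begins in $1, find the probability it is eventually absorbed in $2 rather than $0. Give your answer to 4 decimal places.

0.4286

Let h(s) be the probability of absorption at $2 starting from transient state s. Then h($2) = 1 and h($0) = 0. By first-step analysis:
h($1) = 0.4·0 + 0.3·h($1) + 0.3·1
Solving: h($1) = 0.4286.
Starting from $1, the probability is 0.4286.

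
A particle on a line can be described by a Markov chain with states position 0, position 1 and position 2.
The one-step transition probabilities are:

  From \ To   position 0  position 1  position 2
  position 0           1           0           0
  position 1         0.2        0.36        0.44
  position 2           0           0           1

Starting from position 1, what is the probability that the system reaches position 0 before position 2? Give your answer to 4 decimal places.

0.3125

Let h(s) be the probability of absorption at position 0 starting from transient state s. Then h(position 0) = 1 and h(position 2) = 0. By first-step analysis:
h(position 1) = 0.2·1 + 0.36·h(position 1) + 0.44·0
Solving: h(position 1) = 0.3125.
Starting from position 1, the probability is 0.3125.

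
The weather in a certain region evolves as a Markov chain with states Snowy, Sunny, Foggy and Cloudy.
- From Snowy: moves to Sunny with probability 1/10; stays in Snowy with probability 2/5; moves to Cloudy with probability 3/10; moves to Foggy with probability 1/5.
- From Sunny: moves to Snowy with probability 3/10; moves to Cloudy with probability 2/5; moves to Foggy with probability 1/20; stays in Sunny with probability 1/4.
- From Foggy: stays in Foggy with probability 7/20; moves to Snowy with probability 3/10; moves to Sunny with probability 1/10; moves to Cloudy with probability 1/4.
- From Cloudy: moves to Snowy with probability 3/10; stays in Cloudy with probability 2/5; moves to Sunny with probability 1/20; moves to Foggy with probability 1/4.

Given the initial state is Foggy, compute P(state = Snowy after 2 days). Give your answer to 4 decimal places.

0.3300

Propagate the distribution vector 2 days from Foggy.
After 0 days: (0.0000, 0.0000, 1.0000, 0.0000)
After 1 day: (0.3000, 0.1000, 0.3500, 0.2500)
After 2 days: (0.3300, 0.1025, 0.2500, 0.3175)
P(in Snowy after 2 days) = 0.3300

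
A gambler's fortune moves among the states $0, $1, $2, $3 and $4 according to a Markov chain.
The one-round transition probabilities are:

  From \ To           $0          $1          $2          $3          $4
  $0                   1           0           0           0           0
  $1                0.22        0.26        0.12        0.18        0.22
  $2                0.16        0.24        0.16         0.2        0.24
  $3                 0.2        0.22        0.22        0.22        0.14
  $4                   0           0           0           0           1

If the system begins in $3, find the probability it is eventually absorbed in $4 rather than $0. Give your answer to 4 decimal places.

Let h(s) be the probability of absorption at $4 starting from transient state s. Then h($4) = 1 and h($0) = 0. By first-step analysis:
h($1) = 0.22·0 + 0.26·h($1) + 0.12·h($2) + 0.18·h($3) + 0.22·1
h($2) = 0.16·0 + 0.24·h($1) + 0.16·h($2) + 0.2·h($3) + 0.24·1
h($3) = 0.2·0 + 0.22·h($1) + 0.22·h($2) + 0.22·h($3) + 0.14·1
Solving: h($1) = 0.5002, h($2) = 0.5413, h($3) = 0.4732.
Starting from $3, the probability is 0.4732.

0.4732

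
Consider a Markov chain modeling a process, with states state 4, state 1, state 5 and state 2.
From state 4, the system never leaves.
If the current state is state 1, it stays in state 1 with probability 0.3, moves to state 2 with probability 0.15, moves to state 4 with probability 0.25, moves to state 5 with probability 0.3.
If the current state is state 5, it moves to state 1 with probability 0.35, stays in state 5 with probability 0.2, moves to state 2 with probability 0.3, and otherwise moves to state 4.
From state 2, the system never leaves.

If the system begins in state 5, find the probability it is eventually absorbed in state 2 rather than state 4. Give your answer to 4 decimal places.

0.5769

Let h(s) be the probability of absorption at state 2 starting from transient state s. Then h(state 2) = 1 and h(state 4) = 0. By first-step analysis:
h(state 1) = 0.25·0 + 0.3·h(state 1) + 0.3·h(state 5) + 0.15·1
h(state 5) = 0.15·0 + 0.35·h(state 1) + 0.2·h(state 5) + 0.3·1
Solving: h(state 1) = 0.4615, h(state 5) = 0.5769.
Starting from state 5, the probability is 0.5769.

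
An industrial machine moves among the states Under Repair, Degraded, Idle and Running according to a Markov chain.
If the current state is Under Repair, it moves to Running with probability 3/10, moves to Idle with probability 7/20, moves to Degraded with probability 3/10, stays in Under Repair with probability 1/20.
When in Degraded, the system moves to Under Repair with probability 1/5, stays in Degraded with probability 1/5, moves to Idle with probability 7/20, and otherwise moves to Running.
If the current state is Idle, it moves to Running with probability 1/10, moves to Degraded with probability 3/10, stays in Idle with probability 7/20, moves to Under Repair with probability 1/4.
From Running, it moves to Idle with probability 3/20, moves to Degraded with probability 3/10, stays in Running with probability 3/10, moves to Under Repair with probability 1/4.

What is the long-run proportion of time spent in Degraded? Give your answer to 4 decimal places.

Let the stationary distribution be π with π = πP and π_1 + π_2 + π_3 + π_4 = 1.
π_1 = 0.05·π_1 + 0.2·π_2 + 0.25·π_3 + 0.25·π_4
π_2 = 0.3·π_1 + 0.2·π_2 + 0.3·π_3 + 0.3·π_4
π_3 = 0.35·π_1 + 0.35·π_2 + 0.35·π_3 + 0.15·π_4
Solving with the normalization constraint gives π = (0.1970, 0.2727, 0.3049, 0.2254).
So the stationary probability of Degraded is 0.2727.

0.2727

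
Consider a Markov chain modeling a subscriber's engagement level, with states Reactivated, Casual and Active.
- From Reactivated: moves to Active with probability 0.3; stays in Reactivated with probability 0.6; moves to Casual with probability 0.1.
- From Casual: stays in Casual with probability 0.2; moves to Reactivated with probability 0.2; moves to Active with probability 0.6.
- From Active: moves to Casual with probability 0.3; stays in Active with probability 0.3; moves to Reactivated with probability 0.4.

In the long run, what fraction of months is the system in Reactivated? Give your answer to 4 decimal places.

0.4524

Let the stationary distribution be π with π = πP and π_1 + π_2 + π_3 = 1.
π_1 = 0.6·π_1 + 0.2·π_2 + 0.4·π_3
π_2 = 0.1·π_1 + 0.2·π_2 + 0.3·π_3
Solving with the normalization constraint gives π = (0.4524, 0.1905, 0.3571).
So the stationary probability of Reactivated is 0.4524.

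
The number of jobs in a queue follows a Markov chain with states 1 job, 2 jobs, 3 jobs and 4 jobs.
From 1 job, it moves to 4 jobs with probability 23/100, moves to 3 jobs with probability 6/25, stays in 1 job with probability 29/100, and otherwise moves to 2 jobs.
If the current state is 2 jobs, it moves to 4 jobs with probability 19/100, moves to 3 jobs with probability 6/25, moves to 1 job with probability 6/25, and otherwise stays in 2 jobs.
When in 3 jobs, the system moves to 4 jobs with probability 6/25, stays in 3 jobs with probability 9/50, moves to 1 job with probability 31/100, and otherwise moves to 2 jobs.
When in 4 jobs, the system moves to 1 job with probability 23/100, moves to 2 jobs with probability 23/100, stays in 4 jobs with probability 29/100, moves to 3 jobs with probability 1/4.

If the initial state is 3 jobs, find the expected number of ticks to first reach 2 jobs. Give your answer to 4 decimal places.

Let t(s) be the expected number of ticks to first reach 2 jobs from state s, with t(2 jobs) = 0. Conditioning on the first tick:
t(1 job) = 1 + 0.29·t(1 job) + 0.24·t(3 jobs) + 0.23·t(4 jobs)
t(3 jobs) = 1 + 0.31·t(1 job) + 0.18·t(3 jobs) + 0.24·t(4 jobs)
t(4 jobs) = 1 + 0.23·t(1 job) + 0.25·t(3 jobs) + 0.29·t(4 jobs)
Solving: t(1 job) = 4.0918, t(3 jobs) = 3.9764, t(4 jobs) = 4.1341.
Expected ticks from 3 jobs to 2 jobs: 3.9764.

3.9764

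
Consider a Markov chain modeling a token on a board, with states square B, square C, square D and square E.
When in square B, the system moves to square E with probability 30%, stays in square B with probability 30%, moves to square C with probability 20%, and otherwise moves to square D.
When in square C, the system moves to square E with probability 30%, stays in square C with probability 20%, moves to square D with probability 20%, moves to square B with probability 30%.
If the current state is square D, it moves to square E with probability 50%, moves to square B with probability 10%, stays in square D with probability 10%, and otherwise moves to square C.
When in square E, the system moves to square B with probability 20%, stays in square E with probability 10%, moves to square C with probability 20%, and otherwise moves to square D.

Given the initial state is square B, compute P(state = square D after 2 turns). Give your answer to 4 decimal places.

Propagate the distribution vector 2 turns from square B.
After 0 turns: (1.0000, 0.0000, 0.0000, 0.0000)
After 1 turn: (0.3000, 0.2000, 0.2000, 0.3000)
After 2 turns: (0.2300, 0.2200, 0.2700, 0.2800)
P(in square D after 2 turns) = 0.2700

0.2700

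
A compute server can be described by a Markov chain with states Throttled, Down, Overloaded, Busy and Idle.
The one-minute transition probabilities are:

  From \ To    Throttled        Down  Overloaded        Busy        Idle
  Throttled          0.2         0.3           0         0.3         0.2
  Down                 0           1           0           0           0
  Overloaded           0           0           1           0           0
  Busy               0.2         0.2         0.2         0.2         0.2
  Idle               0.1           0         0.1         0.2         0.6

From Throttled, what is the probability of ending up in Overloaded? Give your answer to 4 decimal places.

0.3176

Let h(s) be the probability of absorption at Overloaded starting from transient state s. Then h(Overloaded) = 1 and h(Down) = 0. By first-step analysis:
h(Throttled) = 0.2·h(Throttled) + 0.3·0 + 0.3·h(Busy) + 0.2·h(Idle)
h(Busy) = 0.2·h(Throttled) + 0.2·0 + 0.2·1 + 0.2·h(Busy) + 0.2·h(Idle)
h(Idle) = 0.1·h(Throttled) + 0.1·1 + 0.2·h(Busy) + 0.6·h(Idle)
Solving: h(Throttled) = 0.3176, h(Busy) = 0.4706, h(Idle) = 0.5647.
Starting from Throttled, the probability is 0.3176.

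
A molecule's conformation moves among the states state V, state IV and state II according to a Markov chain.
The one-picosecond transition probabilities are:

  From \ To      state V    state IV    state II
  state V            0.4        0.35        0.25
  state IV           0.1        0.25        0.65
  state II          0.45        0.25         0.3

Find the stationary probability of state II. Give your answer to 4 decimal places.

0.3825

Let the stationary distribution be π with π = πP and π_1 + π_2 + π_3 = 1.
π_1 = 0.4·π_1 + 0.1·π_2 + 0.45·π_3
π_2 = 0.35·π_1 + 0.25·π_2 + 0.25·π_3
Solving with the normalization constraint gives π = (0.3341, 0.2834, 0.3825).
So the stationary probability of state II is 0.3825.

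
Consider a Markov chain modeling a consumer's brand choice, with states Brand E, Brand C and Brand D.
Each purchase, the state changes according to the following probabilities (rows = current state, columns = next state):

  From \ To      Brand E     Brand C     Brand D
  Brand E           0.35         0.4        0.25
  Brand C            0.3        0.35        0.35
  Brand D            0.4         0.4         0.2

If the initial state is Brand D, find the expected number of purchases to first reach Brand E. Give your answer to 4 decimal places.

2.7632

Let t(s) be the expected number of purchases to first reach Brand E from state s, with t(Brand E) = 0. Conditioning on the first purchase:
t(Brand C) = 1 + 0.35·t(Brand C) + 0.35·t(Brand D)
t(Brand D) = 1 + 0.4·t(Brand C) + 0.2·t(Brand D)
Solving: t(Brand C) = 3.0263, t(Brand D) = 2.7632.
Expected purchases from Brand D to Brand E: 2.7632.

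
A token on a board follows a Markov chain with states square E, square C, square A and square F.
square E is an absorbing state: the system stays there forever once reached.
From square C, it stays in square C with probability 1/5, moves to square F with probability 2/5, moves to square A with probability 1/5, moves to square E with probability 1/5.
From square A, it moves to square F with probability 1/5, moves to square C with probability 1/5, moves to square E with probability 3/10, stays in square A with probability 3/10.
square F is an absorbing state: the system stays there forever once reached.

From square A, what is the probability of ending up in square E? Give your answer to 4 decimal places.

Let h(s) be the probability of absorption at square E starting from transient state s. Then h(square E) = 1 and h(square F) = 0. By first-step analysis:
h(square C) = 0.2·1 + 0.2·h(square C) + 0.2·h(square A) + 0.4·0
h(square A) = 0.3·1 + 0.2·h(square C) + 0.3·h(square A) + 0.2·0
Solving: h(square C) = 0.3846, h(square A) = 0.5385.
Starting from square A, the probability is 0.5385.

0.5385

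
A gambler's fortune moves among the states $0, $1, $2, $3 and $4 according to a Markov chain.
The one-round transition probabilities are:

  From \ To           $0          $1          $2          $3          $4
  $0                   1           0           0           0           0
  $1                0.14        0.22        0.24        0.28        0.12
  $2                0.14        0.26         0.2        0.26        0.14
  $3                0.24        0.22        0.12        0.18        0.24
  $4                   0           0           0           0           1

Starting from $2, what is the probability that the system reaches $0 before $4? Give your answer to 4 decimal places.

Let h(s) be the probability of absorption at $0 starting from transient state s. Then h($0) = 1 and h($4) = 0. By first-step analysis:
h($1) = 0.14·1 + 0.22·h($1) + 0.24·h($2) + 0.28·h($3) + 0.12·0
h($2) = 0.14·1 + 0.26·h($1) + 0.2·h($2) + 0.26·h($3) + 0.14·0
h($3) = 0.24·1 + 0.22·h($1) + 0.12·h($2) + 0.18·h($3) + 0.24·0
Solving: h($1) = 0.5171, h($2) = 0.5074, h($3) = 0.5057.
Starting from $2, the probability is 0.5074.

0.5074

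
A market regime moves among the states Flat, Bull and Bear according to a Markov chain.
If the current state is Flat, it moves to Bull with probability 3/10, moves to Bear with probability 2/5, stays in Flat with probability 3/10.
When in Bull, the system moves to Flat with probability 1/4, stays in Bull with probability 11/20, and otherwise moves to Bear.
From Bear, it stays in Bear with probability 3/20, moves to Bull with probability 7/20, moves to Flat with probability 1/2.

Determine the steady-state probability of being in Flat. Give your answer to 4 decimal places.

0.3298

Let the stationary distribution be π with π = πP and π_1 + π_2 + π_3 = 1.
π_1 = 0.3·π_1 + 0.25·π_2 + 0.5·π_3
π_2 = 0.3·π_1 + 0.55·π_2 + 0.35·π_3
Solving with the normalization constraint gives π = (0.3298, 0.4169, 0.2533).
So the stationary probability of Flat is 0.3298.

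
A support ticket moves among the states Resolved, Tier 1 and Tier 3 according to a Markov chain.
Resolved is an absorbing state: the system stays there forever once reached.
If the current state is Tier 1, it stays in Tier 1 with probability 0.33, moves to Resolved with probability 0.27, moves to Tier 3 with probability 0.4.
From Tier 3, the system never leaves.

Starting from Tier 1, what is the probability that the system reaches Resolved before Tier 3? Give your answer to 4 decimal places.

0.4030

Let h(s) be the probability of absorption at Resolved starting from transient state s. Then h(Resolved) = 1 and h(Tier 3) = 0. By first-step analysis:
h(Tier 1) = 0.27·1 + 0.33·h(Tier 1) + 0.4·0
Solving: h(Tier 1) = 0.4030.
Starting from Tier 1, the probability is 0.4030.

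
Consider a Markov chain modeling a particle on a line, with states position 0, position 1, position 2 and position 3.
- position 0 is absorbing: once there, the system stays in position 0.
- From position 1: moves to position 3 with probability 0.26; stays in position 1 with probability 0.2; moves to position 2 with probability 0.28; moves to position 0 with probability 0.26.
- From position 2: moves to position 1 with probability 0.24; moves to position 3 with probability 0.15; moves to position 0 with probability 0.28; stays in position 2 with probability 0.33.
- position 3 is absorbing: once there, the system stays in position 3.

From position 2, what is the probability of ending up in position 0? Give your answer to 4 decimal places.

Let h(s) be the probability of absorption at position 0 starting from transient state s. Then h(position 0) = 1 and h(position 3) = 0. By first-step analysis:
h(position 1) = 0.26·1 + 0.2·h(position 1) + 0.28·h(position 2) + 0.26·0
h(position 2) = 0.28·1 + 0.24·h(position 1) + 0.33·h(position 2) + 0.15·0
Solving: h(position 1) = 0.5388, h(position 2) = 0.6109.
Starting from position 2, the probability is 0.6109.

0.6109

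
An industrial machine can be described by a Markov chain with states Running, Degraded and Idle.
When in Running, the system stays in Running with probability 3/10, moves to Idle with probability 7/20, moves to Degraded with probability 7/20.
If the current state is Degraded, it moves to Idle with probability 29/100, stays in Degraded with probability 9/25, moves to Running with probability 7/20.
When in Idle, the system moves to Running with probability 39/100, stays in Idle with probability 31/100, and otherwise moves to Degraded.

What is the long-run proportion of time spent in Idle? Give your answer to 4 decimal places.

Let the stationary distribution be π with π = πP and π_1 + π_2 + π_3 = 1.
π_1 = 0.3·π_1 + 0.35·π_2 + 0.39·π_3
π_2 = 0.35·π_1 + 0.36·π_2 + 0.3·π_3
Solving with the normalization constraint gives π = (0.3454, 0.3375, 0.3171).
So the stationary probability of Idle is 0.3171.

0.3171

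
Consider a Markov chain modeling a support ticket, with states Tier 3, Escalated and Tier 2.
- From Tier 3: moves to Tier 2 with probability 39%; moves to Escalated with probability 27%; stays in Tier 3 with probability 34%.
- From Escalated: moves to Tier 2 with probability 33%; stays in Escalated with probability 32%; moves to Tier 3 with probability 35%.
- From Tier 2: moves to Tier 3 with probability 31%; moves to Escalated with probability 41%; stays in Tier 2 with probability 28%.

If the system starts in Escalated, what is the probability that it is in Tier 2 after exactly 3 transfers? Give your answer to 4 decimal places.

Propagate the distribution vector 3 transfers from Escalated.
After 0 transfers: (0.0000, 1.0000, 0.0000)
After 1 transfer: (0.3500, 0.3200, 0.3300)
After 2 transfers: (0.3333, 0.3322, 0.3345)
After 3 transfers: (0.3333, 0.3334, 0.3333)
P(in Tier 2 after 3 transfers) = 0.3333

0.3333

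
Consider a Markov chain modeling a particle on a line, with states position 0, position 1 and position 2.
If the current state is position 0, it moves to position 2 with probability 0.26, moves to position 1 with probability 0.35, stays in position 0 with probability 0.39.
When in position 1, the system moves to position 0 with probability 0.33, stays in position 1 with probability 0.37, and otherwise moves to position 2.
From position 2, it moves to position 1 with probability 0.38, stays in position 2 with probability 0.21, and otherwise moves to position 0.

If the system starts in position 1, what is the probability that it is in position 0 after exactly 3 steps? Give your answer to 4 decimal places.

0.3732

Propagate the distribution vector 3 steps from position 1.
After 0 steps: (0.0000, 1.0000, 0.0000)
After 1 step: (0.3300, 0.3700, 0.3000)
After 2 steps: (0.3738, 0.3664, 0.2598)
After 3 steps: (0.3732, 0.3651, 0.2617)
P(in position 0 after 3 steps) = 0.3732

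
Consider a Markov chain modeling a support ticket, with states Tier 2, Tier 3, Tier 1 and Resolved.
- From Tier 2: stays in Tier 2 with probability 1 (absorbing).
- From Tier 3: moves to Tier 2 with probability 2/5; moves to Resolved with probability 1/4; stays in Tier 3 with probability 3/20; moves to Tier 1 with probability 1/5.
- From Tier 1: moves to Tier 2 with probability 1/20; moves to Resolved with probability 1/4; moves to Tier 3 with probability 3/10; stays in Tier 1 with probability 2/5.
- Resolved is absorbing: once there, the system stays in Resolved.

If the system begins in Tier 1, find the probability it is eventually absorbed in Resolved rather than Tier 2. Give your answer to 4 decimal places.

0.6389

Let h(s) be the probability of absorption at Resolved starting from transient state s. Then h(Resolved) = 1 and h(Tier 2) = 0. By first-step analysis:
h(Tier 3) = 0.4·0 + 0.15·h(Tier 3) + 0.2·h(Tier 1) + 0.25·1
h(Tier 1) = 0.05·0 + 0.3·h(Tier 3) + 0.4·h(Tier 1) + 0.25·1
Solving: h(Tier 3) = 0.4444, h(Tier 1) = 0.6389.
Starting from Tier 1, the probability is 0.6389.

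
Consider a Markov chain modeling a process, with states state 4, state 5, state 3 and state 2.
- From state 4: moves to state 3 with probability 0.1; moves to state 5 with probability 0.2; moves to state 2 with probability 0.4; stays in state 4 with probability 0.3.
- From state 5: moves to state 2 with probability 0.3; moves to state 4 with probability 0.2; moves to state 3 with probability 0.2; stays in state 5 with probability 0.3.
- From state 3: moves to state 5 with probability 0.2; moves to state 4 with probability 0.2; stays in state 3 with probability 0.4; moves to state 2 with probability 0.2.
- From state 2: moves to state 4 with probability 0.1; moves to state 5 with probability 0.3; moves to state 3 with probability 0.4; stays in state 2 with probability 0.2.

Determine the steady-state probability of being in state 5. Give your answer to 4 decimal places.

0.2515

Let the stationary distribution be π with π = πP and π_1 + π_2 + π_3 + π_4 = 1.
π_1 = 0.3·π_1 + 0.2·π_2 + 0.2·π_3 + 0.1·π_4
π_2 = 0.2·π_1 + 0.3·π_2 + 0.2·π_3 + 0.3·π_4
π_3 = 0.1·π_1 + 0.2·π_2 + 0.4·π_3 + 0.4·π_4
Solving with the normalization constraint gives π = (0.1929, 0.2515, 0.2918, 0.2637).
So the stationary probability of state 5 is 0.2515.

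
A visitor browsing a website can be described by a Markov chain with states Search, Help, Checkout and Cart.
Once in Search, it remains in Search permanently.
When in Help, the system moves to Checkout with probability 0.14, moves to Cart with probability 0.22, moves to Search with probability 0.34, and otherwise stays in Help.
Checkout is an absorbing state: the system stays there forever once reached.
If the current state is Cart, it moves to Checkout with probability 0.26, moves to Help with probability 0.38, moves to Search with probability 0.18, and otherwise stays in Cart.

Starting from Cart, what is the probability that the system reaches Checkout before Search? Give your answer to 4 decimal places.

Let h(s) be the probability of absorption at Checkout starting from transient state s. Then h(Checkout) = 1 and h(Search) = 0. By first-step analysis:
h(Help) = 0.34·0 + 0.3·h(Help) + 0.14·1 + 0.22·h(Cart)
h(Cart) = 0.18·0 + 0.38·h(Help) + 0.26·1 + 0.18·h(Cart)
Solving: h(Help) = 0.3507, h(Cart) = 0.4796.
Starting from Cart, the probability is 0.4796.

0.4796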